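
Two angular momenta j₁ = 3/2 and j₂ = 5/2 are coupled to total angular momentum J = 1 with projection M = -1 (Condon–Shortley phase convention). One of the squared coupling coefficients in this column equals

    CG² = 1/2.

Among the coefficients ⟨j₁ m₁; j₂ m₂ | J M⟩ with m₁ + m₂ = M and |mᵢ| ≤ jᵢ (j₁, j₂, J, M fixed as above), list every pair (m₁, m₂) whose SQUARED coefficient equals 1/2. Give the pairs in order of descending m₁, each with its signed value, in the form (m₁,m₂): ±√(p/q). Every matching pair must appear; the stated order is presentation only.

(3/2,-5/2): +√(1/2)

Admissible pairs with m₁+m₂ = M = -1: (-3/2,1/2), (-1/2,-1/2), (1/2,-3/2), (3/2,-5/2)
  (m₁,m₂)=(3/2,-5/2): CG² = 1/2, CG = +√(1/2)   ← matches the target
  (m₁,m₂)=(1/2,-3/2): CG² = 3/10, CG = −√(3/10)
  (m₁,m₂)=(-1/2,-1/2): CG² = 3/20, CG = +√(3/20)
  (m₁,m₂)=(-3/2,1/2): CG² = 1/20, CG = −√(1/20)
Pairs with CG² = 1/2: (3/2,-5/2): +√(1/2)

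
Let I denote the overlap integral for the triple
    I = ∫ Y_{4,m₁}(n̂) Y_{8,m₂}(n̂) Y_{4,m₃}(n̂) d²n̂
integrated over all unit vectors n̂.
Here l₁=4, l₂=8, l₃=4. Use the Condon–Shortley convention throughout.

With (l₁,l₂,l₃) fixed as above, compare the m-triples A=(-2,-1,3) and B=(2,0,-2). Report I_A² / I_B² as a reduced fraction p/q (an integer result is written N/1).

Same 4,8,4: normalisation and zero-m 3j drop out of the ratio.
A: Δ: 8! 0! 8! / 17! → 1/218790; sum: t=6:+1/7257600 = 1/7257600; 3j²(4 8 4; -2 -1 3) = Δ·Π!·Σ² = 14/12155  (sign -1)
B: Δ: 8! 0! 8! / 17! → 1/218790; sum: t=2:+1/2073600 = 1/2073600; 3j²(4 8 4; 2 0 -2) = Δ·Π!·Σ² = 392/109395  (sign +1)
I_A²/I_B² = (14/12155)/(392/109395) = 9/28

9/28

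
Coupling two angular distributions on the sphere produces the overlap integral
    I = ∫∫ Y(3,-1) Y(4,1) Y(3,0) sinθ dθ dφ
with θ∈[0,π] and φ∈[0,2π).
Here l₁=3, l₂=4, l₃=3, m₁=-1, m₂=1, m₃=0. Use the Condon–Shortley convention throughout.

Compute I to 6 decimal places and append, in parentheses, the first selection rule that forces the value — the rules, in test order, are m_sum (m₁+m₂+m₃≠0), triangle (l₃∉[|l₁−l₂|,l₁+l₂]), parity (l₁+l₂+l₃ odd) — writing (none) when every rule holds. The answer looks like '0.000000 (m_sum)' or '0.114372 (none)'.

-0.099323 (none)

Checks pass: Σm=0; 10 even; l₃=3∈[1,7].
(2·3+1)(2·4+1)(2·3+1) = 441
Δ: 4! 2! 4! / 11! → 1/34650
sum: t=1:−1/72 t=2:+1/16 t=3:−1/72 = 5/144
3j²(3 4 3; 0 0 0) = Δ·Π!·Σ² = 2/77  (sign -1)
sum: t=2:+1/48 t=3:−1/24 t=4:+1/288 = -5/288
3j²(3 4 3; -1 1 0) = Δ·Π!·Σ² = 5/462  (sign +1)
combine: 4πI² = 441·2/77·5/462 = 15/121
take √, sign -1: I = -0.09932258
No selection rule forces the value: the integral is nonzero (none).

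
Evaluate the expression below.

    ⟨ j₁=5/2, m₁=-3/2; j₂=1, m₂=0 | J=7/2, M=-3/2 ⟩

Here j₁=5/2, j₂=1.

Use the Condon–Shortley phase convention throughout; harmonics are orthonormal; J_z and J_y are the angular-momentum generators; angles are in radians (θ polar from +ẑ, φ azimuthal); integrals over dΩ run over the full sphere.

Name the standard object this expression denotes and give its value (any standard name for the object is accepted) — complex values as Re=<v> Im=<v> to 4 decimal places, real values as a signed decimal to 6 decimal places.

Clebsch–Gordan coefficient, +√(10/21) ≈ +0.690066

This is a Clebsch–Gordan (vector-coupling) coefficient.
j₁+j₂−J=0  J+j₁−j₂=5  J−j₁+j₂=2  j₁+j₂+J+1=8
(j₁±m₁, j₂±m₂, J±M) = (1,4,1,1,2,5)
P² = 1920/7
sum k=0..0:
  [0] +1/24 = 1/24
S = 1/24
C² = P²·S² = 10/21 ; C = +0.690066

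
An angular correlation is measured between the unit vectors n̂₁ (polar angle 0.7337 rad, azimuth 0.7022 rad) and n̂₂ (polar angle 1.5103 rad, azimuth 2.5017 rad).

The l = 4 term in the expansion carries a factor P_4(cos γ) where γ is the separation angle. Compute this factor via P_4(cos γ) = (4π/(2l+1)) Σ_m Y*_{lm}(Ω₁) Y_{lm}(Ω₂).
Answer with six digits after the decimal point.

Summing Y*_{l m}(θ₁,φ₁)·Y_{l m}(θ₂,φ₂) over m ∈ [−4, 4]; prefactor 4π/(2·4+1) = 1.396263:
  term(m=-4) = +0.023840-0.030974i   from Y*(Ω₁)=-0.084093+0.029066i, Y(Ω₂)=-0.366973+0.241491i
  term(m=-3) = +0.013309+0.016253i   from Y*(Ω₁)=-0.142501+0.240006i, Y(Ω₂)=+0.025728-0.070727i
  term(m=-2) = +0.125057-0.061556i   from Y*(Ω₁)=+0.071085+0.423253i, Y(Ω₂)=-0.093184-0.311117i
  term(m=-1) = +0.003901+0.016760i   from Y*(Ω₁)=+0.154695+0.130881i, Y(Ω₂)=+0.068120+0.050707i
  term(m=+0) = -0.093774-0.000000i   from Y*(Ω₁)=-0.306647-0.000000i, Y(Ω₂)=+0.305806+0.000000i
  term(m=+1) = +0.003901-0.016760i   from Y*(Ω₁)=-0.154695+0.130881i, Y(Ω₂)=-0.068120+0.050707i
  term(m=+2) = +0.125057+0.061556i   from Y*(Ω₁)=+0.071085-0.423253i, Y(Ω₂)=-0.093184+0.311117i
  term(m=+3) = +0.013309-0.016253i   from Y*(Ω₁)=+0.142501+0.240006i, Y(Ω₂)=-0.025728-0.070727i
  term(m=+4) = +0.023840+0.030974i   from Y*(Ω₁)=-0.084093-0.029066i, Y(Ω₂)=-0.366973-0.241491i
Σ over m = +0.238441-0.000000i; ×(4π/9) → +0.332926-0.000000i. Real part: 0.332926

0.332926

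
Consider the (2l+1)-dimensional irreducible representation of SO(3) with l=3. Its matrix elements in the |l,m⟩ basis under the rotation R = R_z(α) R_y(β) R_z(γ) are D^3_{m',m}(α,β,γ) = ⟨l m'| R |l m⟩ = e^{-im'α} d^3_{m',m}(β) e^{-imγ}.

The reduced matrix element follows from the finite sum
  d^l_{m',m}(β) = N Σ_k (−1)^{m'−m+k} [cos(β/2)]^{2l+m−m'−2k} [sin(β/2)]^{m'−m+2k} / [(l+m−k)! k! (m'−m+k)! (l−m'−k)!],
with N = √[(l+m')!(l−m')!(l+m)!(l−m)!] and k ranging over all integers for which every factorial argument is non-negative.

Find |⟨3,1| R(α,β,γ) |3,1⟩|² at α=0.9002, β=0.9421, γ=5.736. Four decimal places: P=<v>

First d^3_{1,1}(β=0.9421), then the phase factors e^{-i(1)α} and e^{-i(1)γ}:
Half-angle: c=0.891092, s=0.453822. N=√(24·2·24·2)=48.000000
The bounds max(0,m−m')=0 and min(l+m,l−m')=2 give 3 terms
  k=0: (−1)^0·48.0000/(48)·0.8911^6·0.4538^0 = +0.500652
  k=1: (−1)^1·48.0000/(6)·0.8911^4·0.4538^2 = -1.038848
  k=2: (−1)^2·48.0000/(8)·0.8911^2·0.4538^4 = +0.202088
d^3_{1,1}(0.9421) = +0.500652 -1.038848 +0.202088 = -0.336109
|D^3_{1,1}|² = |d^3_{1,1}(β)|² = (-0.336109)² = 0.112969 (the z-rotation phases have unit modulus)

P=0.1130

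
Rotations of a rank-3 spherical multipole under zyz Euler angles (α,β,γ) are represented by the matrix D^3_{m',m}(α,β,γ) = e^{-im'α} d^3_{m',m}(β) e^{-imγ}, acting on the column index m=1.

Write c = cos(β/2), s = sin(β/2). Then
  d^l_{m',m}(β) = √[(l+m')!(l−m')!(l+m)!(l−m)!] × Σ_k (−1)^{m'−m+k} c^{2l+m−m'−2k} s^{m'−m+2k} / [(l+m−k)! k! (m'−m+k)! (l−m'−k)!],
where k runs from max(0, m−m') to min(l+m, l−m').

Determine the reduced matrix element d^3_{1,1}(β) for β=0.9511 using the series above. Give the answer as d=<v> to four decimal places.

d=-0.3454

d^3_{1,1}(β=0.9511) via the finite sum:
With c≡cos(β/2)=0.889041 and s≡sin(β/2)=0.457827, N=[24·2·24·2]^{1/2}=48.000000
k∈{0,1,2} keeps every argument non-negative
  k=0: (−1)^0·48.0000/(48)·0.8890^6·0.4578^0 = +0.493777
  k=1: (−1)^1·48.0000/(6)·0.8890^4·0.4578^2 = -1.047565
  k=2: (−1)^2·48.0000/(8)·0.8890^2·0.4578^4 = +0.208354
d^3_{1,1}(0.9511) = +0.493777 -1.047565 +0.208354 = -0.345434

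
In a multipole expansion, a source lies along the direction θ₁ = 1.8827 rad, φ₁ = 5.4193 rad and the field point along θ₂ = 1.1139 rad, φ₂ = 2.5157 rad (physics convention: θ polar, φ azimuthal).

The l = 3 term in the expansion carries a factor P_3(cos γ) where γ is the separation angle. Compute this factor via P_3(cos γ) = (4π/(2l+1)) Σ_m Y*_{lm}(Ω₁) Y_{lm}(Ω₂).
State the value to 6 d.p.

-0.801450

Expand P_3 via completeness: Σ_{m} conj(Y_{3,m}) at Ω₁ times Y_{3,m} at Ω₂ —
  m=-3: (-0.306664-0.187991i) × (+0.091096-0.287465i) = -0.081977+0.071030i  (running Σ = -0.081977+0.071030i)
  m=-2: (+0.044411+0.280592i) × (+0.113883+0.344794i) = -0.091688+0.047267i  (running Σ = -0.173665+0.118297i)
  m=-1: (-0.105711+0.123758i) × (+0.006315+0.004565i) = -0.001233+0.000299i  (running Σ = -0.174898+0.118596i)
  m=0: (+0.289631-0.000000i) × (-0.333688+0.000000i) = -0.096646+0.000000i  (running Σ = -0.271544+0.118596i)
  m=1: (+0.105711+0.123758i) × (-0.006315+0.004565i) = -0.001233-0.000299i  (running Σ = -0.272776+0.118297i)
  m=2: (+0.044411-0.280592i) × (+0.113883-0.344794i) = -0.091688-0.047267i  (running Σ = -0.364465+0.071030i)
  m=3: (+0.306664-0.187991i) × (-0.091096-0.287465i) = -0.081977-0.071030i  (running Σ = -0.446442+0.000000i)
Σ over m = -0.446442+0.000000i; ×(4π/7) → -0.801450+0.000000i. Real part: -0.801450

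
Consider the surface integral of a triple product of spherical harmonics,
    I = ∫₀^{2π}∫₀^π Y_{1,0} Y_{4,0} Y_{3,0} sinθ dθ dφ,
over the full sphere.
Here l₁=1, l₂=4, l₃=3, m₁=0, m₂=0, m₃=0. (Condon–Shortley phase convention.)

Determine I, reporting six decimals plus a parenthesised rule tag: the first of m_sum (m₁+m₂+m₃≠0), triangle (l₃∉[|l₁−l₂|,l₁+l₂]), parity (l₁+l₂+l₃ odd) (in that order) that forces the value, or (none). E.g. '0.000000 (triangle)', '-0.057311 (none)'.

m-sum 0 ✓  L=8 even ✓  3≤3≤5 ✓
Π(2lᵢ+1) = 3×9×7 = 189
triangle coeff Δ(1,4,3) = 1/252
Σ_t [1,1]: t=1:−1/36 = -1/36
(3j)²=4/63 [(1 4 3; 0 0 0)], sign=+1
(m-triple is (0,0,0) — same symbol as above.)
⇒ 4πI² = 16/21
I = (+1)√(16/21/(4π)) = 0.24623252
No selection rule forces the value: the integral is nonzero (none).

0.246233 (none)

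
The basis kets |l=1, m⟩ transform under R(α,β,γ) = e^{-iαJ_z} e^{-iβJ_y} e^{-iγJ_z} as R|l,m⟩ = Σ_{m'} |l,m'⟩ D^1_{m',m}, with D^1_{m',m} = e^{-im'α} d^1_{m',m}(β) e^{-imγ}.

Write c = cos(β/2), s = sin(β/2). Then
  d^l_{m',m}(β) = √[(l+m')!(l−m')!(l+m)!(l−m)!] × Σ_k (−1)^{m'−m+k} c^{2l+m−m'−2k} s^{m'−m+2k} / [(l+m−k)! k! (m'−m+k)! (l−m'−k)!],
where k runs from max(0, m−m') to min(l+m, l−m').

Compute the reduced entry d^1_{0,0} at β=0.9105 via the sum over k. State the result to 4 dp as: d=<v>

d^1_{0,0}(β=0.9105) via the finite sum:
c=cos(0.910500/2)=0.898151, s=sin(0.910500/2)=0.439687; N=√[1·1·1·1]=1.000000
The bounds max(0,m−m')=0 and min(l+m,l−m')=1 give 2 terms
  k=0: (−1)^0·1.0000/(1)·0.8982^2·0.4397^0 = +0.806675
  k=1: (−1)^1·1.0000/(1)·0.8982^0·0.4397^2 = -0.193325
d^1_{0,0}(0.9105) = +0.806675 -0.193325 = +0.613351

d=0.6134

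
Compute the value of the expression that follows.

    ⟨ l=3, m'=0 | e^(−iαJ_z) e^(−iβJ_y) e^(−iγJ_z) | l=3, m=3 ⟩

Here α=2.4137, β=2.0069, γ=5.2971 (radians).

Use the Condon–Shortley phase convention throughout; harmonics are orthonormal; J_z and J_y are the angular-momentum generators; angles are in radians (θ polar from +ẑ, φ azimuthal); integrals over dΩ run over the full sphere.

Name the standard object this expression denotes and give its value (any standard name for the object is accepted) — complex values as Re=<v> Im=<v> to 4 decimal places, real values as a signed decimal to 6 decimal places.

This is a Wigner D-matrix element — the rotation-matrix element ⟨l m'| R(α,β,γ) |l m⟩ in the angular-momentum basis.
D^3_{0,3}(2.4137,2.0069,5.2971) = e^{-i·0·2.4137}·d^3_{0,3}(2.0069)·e^{-i·3·5.2971}. Compute d first:
Half-angle: c=0.537396, s=0.843330. N=√(6·6·720·1)=160.996894
The bounds max(0,m−m')=3 and min(l+m,l−m')=3 give 1 term
  k=3: (−1)^0·160.9969/(36)·0.5374^3·0.8433^3 = +0.416285
d^3_{0,3}(2.0069) = +0.416285
D = (+1.000000+0.000000i)·(+0.416285)·(-0.983241+0.182311i) = -0.409309+0.075894i

Wigner D-matrix element, Re=-0.4093 Im=0.0759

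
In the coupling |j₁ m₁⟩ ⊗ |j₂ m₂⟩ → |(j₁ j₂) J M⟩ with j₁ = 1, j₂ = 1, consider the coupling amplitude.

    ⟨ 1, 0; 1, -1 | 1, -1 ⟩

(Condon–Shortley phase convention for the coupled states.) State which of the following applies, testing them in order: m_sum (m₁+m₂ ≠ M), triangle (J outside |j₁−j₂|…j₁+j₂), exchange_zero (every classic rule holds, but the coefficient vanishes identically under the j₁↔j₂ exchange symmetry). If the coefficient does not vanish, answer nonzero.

m-sum: m₁+m₂ = 0+(-1) = -1, M = -1  ✓
triangle: |j₁−j₂| = 0 ≤ J = 1 ≤ j₁+j₂ = 2  ✓
exchange: j₁≠j₂ or m₁≠m₂ — the exchange symmetry imposes no constraint here
value check: CG = +√(1/2) = +0.707107 ≠ 0

nonzero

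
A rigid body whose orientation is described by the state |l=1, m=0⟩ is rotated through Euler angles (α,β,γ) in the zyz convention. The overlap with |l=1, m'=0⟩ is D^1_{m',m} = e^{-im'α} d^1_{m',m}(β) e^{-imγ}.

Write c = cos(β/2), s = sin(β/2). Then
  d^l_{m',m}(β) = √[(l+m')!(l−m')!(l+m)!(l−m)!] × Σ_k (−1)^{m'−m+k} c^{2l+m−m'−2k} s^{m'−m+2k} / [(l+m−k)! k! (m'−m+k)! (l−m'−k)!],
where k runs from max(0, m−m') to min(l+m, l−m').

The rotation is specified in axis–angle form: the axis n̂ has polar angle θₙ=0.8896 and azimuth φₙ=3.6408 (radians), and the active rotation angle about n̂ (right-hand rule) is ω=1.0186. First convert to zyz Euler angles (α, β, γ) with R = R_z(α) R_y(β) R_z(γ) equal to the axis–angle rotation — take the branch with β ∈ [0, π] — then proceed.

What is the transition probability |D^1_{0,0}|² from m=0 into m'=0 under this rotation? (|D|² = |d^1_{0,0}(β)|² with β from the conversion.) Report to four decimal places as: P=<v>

Axis–angle → zyz. n̂ = (sinθₙcosφₙ, sinθₙsinφₙ, cosθₙ) = (-0.682019, -0.371887, +0.629723), ω = 1.0186.
R = I cosω + sinω [n̂]ₓ + (1−cosω) n̂n̂ᵀ gives
  R = [+0.745710, -0.415542, -0.520809; +0.656718, +0.590312, +0.469312; +0.112421, -0.691995, +0.713095]
β = atan2(√(R₁₃²+R₂₃²), R₃₃) = 0.776893; α = atan2(R₂₃, R₁₃) mod 2π = 2.408159; γ = atan2(R₃₂, −R₃₁) mod 2π = 4.551337
Split into d^1_{0,0}(β=0.7769) × two z-phases.
Half-angle: c=0.925499, s=0.378751. N=√(1·1·1·1)=1.000000
Admissible k: 0..1 (factorial args all ≥0)
  k=0: (−1)^0·1.0000/(1)·0.9255^2·0.3788^0 = +0.856548
  k=1: (−1)^1·1.0000/(1)·0.9255^0·0.3788^2 = -0.143452
d^1_{0,0}(0.7769) = +0.856548 -0.143452 = +0.713095
|D^1_{0,0}|² = |d^1_{0,0}(β)|² = (+0.713095)² = 0.508505 (the z-rotation phases have unit modulus)

P=0.5085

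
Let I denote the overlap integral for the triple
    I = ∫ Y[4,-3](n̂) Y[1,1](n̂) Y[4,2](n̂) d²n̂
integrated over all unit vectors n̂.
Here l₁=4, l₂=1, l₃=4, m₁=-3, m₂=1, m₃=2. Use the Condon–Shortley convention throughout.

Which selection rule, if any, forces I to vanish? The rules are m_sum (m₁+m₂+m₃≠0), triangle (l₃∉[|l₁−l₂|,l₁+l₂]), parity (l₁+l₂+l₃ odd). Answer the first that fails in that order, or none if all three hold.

parity

Σmᵢ = 0  ✓
l₃∈[|l₁−l₂|,l₁+l₂]=[3,5], have l₃=4  ✓
Σlᵢ = 9 ⇒ odd  ✗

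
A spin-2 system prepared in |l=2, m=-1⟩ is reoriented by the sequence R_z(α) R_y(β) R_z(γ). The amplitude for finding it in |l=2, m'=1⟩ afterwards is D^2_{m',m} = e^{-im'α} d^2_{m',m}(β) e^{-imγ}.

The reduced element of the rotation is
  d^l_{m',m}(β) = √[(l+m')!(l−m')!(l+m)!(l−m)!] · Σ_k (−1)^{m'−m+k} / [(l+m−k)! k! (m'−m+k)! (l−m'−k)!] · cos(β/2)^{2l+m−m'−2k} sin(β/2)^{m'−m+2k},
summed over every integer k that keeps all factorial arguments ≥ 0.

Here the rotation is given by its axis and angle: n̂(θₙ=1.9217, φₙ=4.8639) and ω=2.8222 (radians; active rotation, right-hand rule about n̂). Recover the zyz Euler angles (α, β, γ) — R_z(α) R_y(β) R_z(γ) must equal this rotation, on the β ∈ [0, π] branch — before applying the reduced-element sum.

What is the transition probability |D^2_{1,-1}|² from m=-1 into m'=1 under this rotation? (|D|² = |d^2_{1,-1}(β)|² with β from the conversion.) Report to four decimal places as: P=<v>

P=0.1418

Axis–angle → zyz. n̂ = (sinθₙcosφₙ, sinθₙsinφₙ, cosθₙ) = (+0.141735, -0.928305, -0.343747), ω = 2.8222.
R = I cosω + sinω [n̂]ₓ + (1−cosω) n̂n̂ᵀ gives
  R = [-0.910265, -0.148559, -0.386456; -0.364425, +0.730491, +0.577562; +0.196501, +0.666568, -0.719079]
β = atan2(√(R₁₃²+R₂₃²), R₃₃) = 2.373272; α = atan2(R₂₃, R₁₃) mod 2π = 2.160493; γ = atan2(R₃₂, −R₃₁) mod 2π = 1.857471
D^2_{1,-1}(2.1605,2.3733,1.8575) = e^{-i·1·2.1605}·d^2_{1,-1}(2.3733)·e^{-i·-1·1.8575}. Compute d first:
Half-angle: c=0.374781, s=0.927113. N=√(6·1·1·6)=6.000000
Admissible k: 0..1 (factorial args all ≥0)
  k=0: (−1)^2·6.0000/(2)·0.3748^2·0.9271^2 = +0.362194
  k=1: (−1)^3·6.0000/(6)·0.3748^0·0.9271^4 = -0.738808
d^2_{1,-1}(2.3733) = +0.362194 -0.738808 = -0.376614
|D^2_{1,-1}|² = |d^2_{1,-1}(β)|² = (-0.376614)² = 0.141838 (the z-rotation phases have unit modulus)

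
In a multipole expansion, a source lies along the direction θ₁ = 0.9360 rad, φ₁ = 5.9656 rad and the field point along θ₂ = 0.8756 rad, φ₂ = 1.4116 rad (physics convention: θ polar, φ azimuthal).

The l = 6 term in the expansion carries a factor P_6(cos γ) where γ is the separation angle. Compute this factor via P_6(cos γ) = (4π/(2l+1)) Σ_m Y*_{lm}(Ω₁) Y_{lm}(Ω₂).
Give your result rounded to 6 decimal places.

Expand P_6 via completeness: Σ_{m} conj(Y_{6,m}) at Ω₁ times Y_{6,m} at Ω₂ —
  term(m=-6) = (-0.007583, 0.010612)   from Y*(Ω₁)=(-0.043247, -0.124344), Y(Ω₂)=(-0.057210, -0.080883)
  term(m=-5) = (-0.068430, -0.067540)   from Y*(Ω₁)=(-0.005753, -0.335825), Y(Ω₂)=(0.204547, -0.200262)
  term(m=-4) = (0.151114, -0.111005)   from Y*(Ω₁)=(0.127307, -0.410888), Y(Ω₂)=(0.350464, 0.259189)
  term(m=-3) = (0.022903, 0.044516)   from Y*(Ω₁)=(0.101459, -0.142708), Y(Ω₂)=(-0.131415, 0.253918)
  term(m=-2) = (-0.039954, 0.013098)   from Y*(Ω₁)=(-0.212287, 0.156469), Y(Ω₂)=(0.151422, 0.049910)
  term(m=-1) = (-0.016195, -0.101393)   from Y*(Ω₁)=(-0.274503, 0.090232), Y(Ω₂)=(-0.056331, 0.350853)
  term(m=+0) = (0.012292, 0.000000)   from Y*(Ω₁)=(0.191691, -0.000000), Y(Ω₂)=(0.064122, 0.000000)
  term(m=+1) = (-0.016195, 0.101393)   from Y*(Ω₁)=(0.274503, 0.090232), Y(Ω₂)=(0.056331, 0.350853)
  term(m=+2) = (-0.039954, -0.013098)   from Y*(Ω₁)=(-0.212287, -0.156469), Y(Ω₂)=(0.151422, -0.049910)
  term(m=+3) = (0.022903, -0.044516)   from Y*(Ω₁)=(-0.101459, -0.142708), Y(Ω₂)=(0.131415, 0.253918)
  term(m=+4) = (0.151114, 0.111005)   from Y*(Ω₁)=(0.127307, 0.410888), Y(Ω₂)=(0.350464, -0.259189)
  term(m=+5) = (-0.068430, 0.067540)   from Y*(Ω₁)=(0.005753, -0.335825), Y(Ω₂)=(-0.204547, -0.200262)
  term(m=+6) = (-0.007583, -0.010612)   from Y*(Ω₁)=(-0.043247, 0.124344), Y(Ω₂)=(-0.057210, 0.080883)
Total Σ_m = (0.096001, -0.000000). Multiply by 0.966644: (0.092798, -0.000000). P_6(cos γ) = 0.092798

0.092798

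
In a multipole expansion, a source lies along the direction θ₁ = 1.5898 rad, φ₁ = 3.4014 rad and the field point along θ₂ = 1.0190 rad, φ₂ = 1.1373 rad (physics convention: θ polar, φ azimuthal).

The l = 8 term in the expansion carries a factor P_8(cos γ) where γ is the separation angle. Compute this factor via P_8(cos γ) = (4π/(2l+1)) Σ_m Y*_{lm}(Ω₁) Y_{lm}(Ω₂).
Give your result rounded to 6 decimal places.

0.085419

Summing Y*_{l m}(θ₁,φ₁)·Y_{l m}(θ₂,φ₂) over m ∈ [−8, 8]; prefactor 4π/(2·8+1) = 0.739198:
  term(m=-8) = 0.05434 - 0.04930j   from Y*(Ω₁)=-0.25021 + 0.44977j, Y(Ω₂)=-0.13503 - 0.04571j
  term(m=-7) = 0.01360 + 0.00193j   from Y*(Ω₁)=-0.00960 + 0.03793j, Y(Ω₂)=-0.03753 - 0.34901j
  term(m=-6) = -0.08798 - 0.14267j   from Y*(Ω₁)=-0.00447 - 0.37395j, Y(Ω₂)=0.38429 - 0.23067j
  term(m=-5) = 0.00316 - 0.00938j   from Y*(Ω₁)=-0.01241 - 0.04453j, Y(Ω₂)=0.17719 + 0.12037j
  term(m=-4) = 0.06871 - 0.02652j   from Y*(Ω₁)=0.16974 + 0.28867j, Y(Ω₂)=0.03573 - 0.21703j
  term(m=-3) = 0.01470 + 0.00820j   from Y*(Ω₁)=0.03529 + 0.03487j, Y(Ω₂)=0.32694 - 0.09059j
  term(m=-2) = 0.00324 + 0.01738j   from Y*(Ω₁)=-0.27654 - 0.15820j, Y(Ω₂)=-0.03590 - 0.04229j
  term(m=-1) = -0.01128 + 0.01358j   from Y*(Ω₁)=-0.04935 - 0.01312j, Y(Ω₂)=0.14523 - 0.31376j
  term(m=+0) = -0.00142 + 0.00000j   from Y*(Ω₁)=0.31391 + 0.00000j, Y(Ω₂)=-0.00453 + 0.00000j
  term(m=+1) = -0.01128 - 0.01358j   from Y*(Ω₁)=0.04935 - 0.01312j, Y(Ω₂)=-0.14523 - 0.31376j
  term(m=+2) = 0.00324 - 0.01738j   from Y*(Ω₁)=-0.27654 + 0.15820j, Y(Ω₂)=-0.03590 + 0.04229j
  term(m=+3) = 0.01470 - 0.00820j   from Y*(Ω₁)=-0.03529 + 0.03487j, Y(Ω₂)=-0.32694 - 0.09059j
  term(m=+4) = 0.06871 + 0.02652j   from Y*(Ω₁)=0.16974 - 0.28867j, Y(Ω₂)=0.03573 + 0.21703j
  term(m=+5) = 0.00316 + 0.00938j   from Y*(Ω₁)=0.01241 - 0.04453j, Y(Ω₂)=-0.17719 + 0.12037j
  term(m=+6) = -0.08798 + 0.14267j   from Y*(Ω₁)=-0.00447 + 0.37395j, Y(Ω₂)=0.38429 + 0.23067j
  term(m=+7) = 0.01360 - 0.00193j   from Y*(Ω₁)=0.00960 + 0.03793j, Y(Ω₂)=0.03753 - 0.34901j
  term(m=+8) = 0.05434 + 0.04930j   from Y*(Ω₁)=-0.25021 - 0.44977j, Y(Ω₂)=-0.13503 + 0.04571j
Σ over m = 0.11556 + 0.00000j; ×(4π/17) → 0.08542 + 0.00000j. Real part: 0.085419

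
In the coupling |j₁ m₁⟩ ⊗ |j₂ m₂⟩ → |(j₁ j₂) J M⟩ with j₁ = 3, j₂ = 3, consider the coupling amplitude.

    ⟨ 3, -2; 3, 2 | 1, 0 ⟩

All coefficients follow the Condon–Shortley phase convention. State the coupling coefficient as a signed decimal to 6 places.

√[3·5!1!1!/8! · 1!5!5!1!1!1!] = √(900/7)
  +(−1)^4/∏(4,1,1,1,0,0)! = 1/24  (running 1/24)
  +(−1)^5/∏(5,0,0,0,1,1)! = -1/120  (running 1/30)
⟨..|..⟩ = √(900/7)·(1/30) = +0.377964

+0.377964  (= +√(1/7))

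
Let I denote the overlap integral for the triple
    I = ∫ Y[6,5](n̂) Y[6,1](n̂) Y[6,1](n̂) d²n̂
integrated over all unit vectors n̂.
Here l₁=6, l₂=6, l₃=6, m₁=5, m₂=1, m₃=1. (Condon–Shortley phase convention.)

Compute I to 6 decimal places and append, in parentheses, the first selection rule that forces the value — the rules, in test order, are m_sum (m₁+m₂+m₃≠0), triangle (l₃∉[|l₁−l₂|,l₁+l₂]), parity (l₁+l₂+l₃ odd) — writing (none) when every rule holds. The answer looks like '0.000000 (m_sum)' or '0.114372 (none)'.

Σmᵢ = 7 ≠ 0, so the φ-integral vanishes; I = 0

0.000000 (m_sum)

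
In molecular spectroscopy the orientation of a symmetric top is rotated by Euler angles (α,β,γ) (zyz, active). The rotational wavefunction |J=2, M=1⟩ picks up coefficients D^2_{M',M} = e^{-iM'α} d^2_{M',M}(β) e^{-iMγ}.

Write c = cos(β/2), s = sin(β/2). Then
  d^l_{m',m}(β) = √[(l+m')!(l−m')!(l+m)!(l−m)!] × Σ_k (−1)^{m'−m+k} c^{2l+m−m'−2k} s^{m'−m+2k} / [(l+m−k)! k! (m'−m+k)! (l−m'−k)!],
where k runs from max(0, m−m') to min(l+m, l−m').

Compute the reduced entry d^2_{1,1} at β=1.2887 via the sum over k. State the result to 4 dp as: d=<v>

d=-0.2833

d^2_{1,1}(β=1.2887) via the finite sum:
Half-angle: c=0.799490, s=0.600679. N=√(6·1·6·1)=6.000000
k: max(0,(1)−(1))=0 … min(2+(1),2−(1))=1
  k=0: (−1)^0·6.0000/(6)·0.7995^4·0.6007^0 = +0.408557
  k=1: (−1)^1·6.0000/(2)·0.7995^2·0.6007^2 = -0.691883
d^2_{1,1}(1.2887) = +0.408557 -0.691883 = -0.283325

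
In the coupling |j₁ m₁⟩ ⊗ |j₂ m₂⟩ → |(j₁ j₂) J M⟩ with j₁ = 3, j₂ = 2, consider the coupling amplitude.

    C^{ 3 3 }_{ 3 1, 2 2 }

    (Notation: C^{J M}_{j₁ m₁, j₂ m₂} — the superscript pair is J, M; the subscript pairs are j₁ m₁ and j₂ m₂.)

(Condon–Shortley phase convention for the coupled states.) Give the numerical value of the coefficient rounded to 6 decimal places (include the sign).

+√(1/6) ≈ +0.408248

√[7·2!4!2!/9! · 4!2!4!0!6!0!] = √(1536)
  +(−1)^2/∏(2,0,0,2,4,0)! = 1/96  (running 1/96)
⟨..|..⟩ = √(1536)·(1/96) = +0.408248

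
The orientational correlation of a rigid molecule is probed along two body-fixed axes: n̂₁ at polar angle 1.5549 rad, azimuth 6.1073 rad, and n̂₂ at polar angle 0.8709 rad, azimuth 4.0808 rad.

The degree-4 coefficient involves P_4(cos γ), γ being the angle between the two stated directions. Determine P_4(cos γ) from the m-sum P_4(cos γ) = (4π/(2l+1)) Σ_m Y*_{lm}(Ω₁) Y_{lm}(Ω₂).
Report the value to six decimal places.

0.025234

Term-by-term m-sum for l=4 (normalisation 4π/9 = 1.396263):
  m=-4: Y*=(0.337285, -0.286140)  Y=(-0.123712, 0.087433)  product (-0.016708, 0.064889)
  m=-3: Y*=(0.017184, -0.010014)  Y=(0.342056, 0.114863)  product (0.007028, -0.001452)
  m=-2: Y*=(-0.313404, 0.115031)  Y=(-0.112861, -0.355241)  product (0.076235, 0.098351)
  m=-1: Y*=(-0.022196, 0.003945)  Y=(0.013157, -0.017985)  product (-0.000221, 0.000451)
  m=+0: Y*=(0.316555, -0.000000)  Y=(-0.362003, 0.000000)  product (-0.114594, 0.000000)
  m=+1: Y*=(0.022196, 0.003945)  Y=(-0.013157, -0.017985)  product (-0.000221, -0.000451)
  m=+2: Y*=(-0.313404, -0.115031)  Y=(-0.112861, 0.355241)  product (0.076235, -0.098351)
  m=+3: Y*=(-0.017184, -0.010014)  Y=(-0.342056, 0.114863)  product (0.007028, 0.001452)
  m=+4: Y*=(0.337285, 0.286140)  Y=(-0.123712, -0.087433)  product (-0.016708, -0.064889)
Accumulated sum (0.018073, 0.000000); after 4π/(2l+1) scaling, (0.025234, 0.000000) ⇒ P_4 = 0.025234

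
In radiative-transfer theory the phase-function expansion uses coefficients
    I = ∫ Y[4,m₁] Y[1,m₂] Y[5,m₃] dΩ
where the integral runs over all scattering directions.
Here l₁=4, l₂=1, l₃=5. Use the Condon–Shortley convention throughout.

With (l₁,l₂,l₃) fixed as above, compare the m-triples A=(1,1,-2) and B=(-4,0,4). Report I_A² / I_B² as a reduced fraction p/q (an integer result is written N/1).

l's match ⇒ only the (l;m) 3-j factors differ between A and B.
A: triangle coeff Δ(4,1,5) = 1/495; Σ_t [0,0]: t=0:+1/1440 = 1/1440; (3j)²=7/165 [(4 1 5; 1 1 -2)], sign=-1
B: triangle coeff Δ(4,1,5) = 1/495; Σ_t [0,0]: t=0:+1/40320 = 1/40320; (3j)²=1/55 [(4 1 5; -4 0 4)], sign=-1
I_A²/I_B² = (7/165)/(1/55) = 7/3

7/3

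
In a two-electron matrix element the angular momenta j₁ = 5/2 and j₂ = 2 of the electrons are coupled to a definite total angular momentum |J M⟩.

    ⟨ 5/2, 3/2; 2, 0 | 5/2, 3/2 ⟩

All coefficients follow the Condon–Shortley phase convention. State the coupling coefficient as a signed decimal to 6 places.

-0.119523

√[6·2!3!2!/8! · 4!1!2!2!4!1!] = √(288/35)
  +(−1)^0/∏(0,2,1,2,2,0)! = 1/8  (running 1/8)
  +(−1)^1/∏(1,1,0,1,3,1)! = -1/6  (running -1/24)
⟨..|..⟩ = √(288/35)·(-1/24) = -0.119523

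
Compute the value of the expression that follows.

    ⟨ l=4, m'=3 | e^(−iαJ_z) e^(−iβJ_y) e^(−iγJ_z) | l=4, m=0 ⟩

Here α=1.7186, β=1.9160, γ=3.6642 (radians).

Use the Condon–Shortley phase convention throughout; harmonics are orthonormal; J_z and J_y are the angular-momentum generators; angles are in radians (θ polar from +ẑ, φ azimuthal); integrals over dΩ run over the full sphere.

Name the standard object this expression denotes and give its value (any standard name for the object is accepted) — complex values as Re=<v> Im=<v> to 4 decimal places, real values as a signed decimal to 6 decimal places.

Wigner D-matrix element, Re=0.1789 Im=0.3767

This is a Wigner D-matrix element — the rotation-matrix element ⟨l m'| R(α,β,γ) |l m⟩ in the angular-momentum basis.
First d^4_{3,0}(β=1.9160), then the phase factors e^{-i(3)α} and e^{-i(0)γ}:
With c≡cos(β/2)=0.575157 and s≡sin(β/2)=0.818043, N=[5040·1·24·24]^{1/2}=1703.830978
k: max(0,(0)−(3))=0 … min(4+(0),4−(3))=1
  k=0: (−1)^3·1703.8310/(144)·0.5752^5·0.8180^3 = -0.407685
  k=1: (−1)^4·1703.8310/(144)·0.5752^3·0.8180^5 = +0.824715
d^4_{3,0}(1.9160) = -0.407685 +0.824715 = +0.417030
Attach z-rotation phases: D = e^{-i(3)(1.7186)}·(+0.417030)·e^{-i(0)(3.6642)} = +0.178916+0.376701i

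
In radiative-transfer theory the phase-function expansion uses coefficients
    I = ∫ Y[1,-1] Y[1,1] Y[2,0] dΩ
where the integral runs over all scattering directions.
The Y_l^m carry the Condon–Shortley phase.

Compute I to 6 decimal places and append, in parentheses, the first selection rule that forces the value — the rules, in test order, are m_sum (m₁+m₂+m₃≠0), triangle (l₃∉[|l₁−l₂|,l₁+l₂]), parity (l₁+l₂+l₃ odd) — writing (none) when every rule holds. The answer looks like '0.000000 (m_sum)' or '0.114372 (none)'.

Checks pass: Σm=0; 4 even; l₃=2∈[0,2].
(2·1+1)(2·1+1)(2·2+1) = 45
Δ: 0! 2! 2! / 5! → 1/30
sum: t=0:+1/1 = 1/1
3j²(1 1 2; 0 0 0) = Δ·Π!·Σ² = 2/15  (sign +1)
sum: t=0:+1/4 = 1/4
3j²(1 1 2; -1 1 0) = Δ·Π!·Σ² = 1/30  (sign +1)
combine: 4πI² = 45·2/15·1/30 = 1/5
take √, sign +1: I = 0.12615663
No selection rule forces the value: the integral is nonzero (none).

0.126157 (none)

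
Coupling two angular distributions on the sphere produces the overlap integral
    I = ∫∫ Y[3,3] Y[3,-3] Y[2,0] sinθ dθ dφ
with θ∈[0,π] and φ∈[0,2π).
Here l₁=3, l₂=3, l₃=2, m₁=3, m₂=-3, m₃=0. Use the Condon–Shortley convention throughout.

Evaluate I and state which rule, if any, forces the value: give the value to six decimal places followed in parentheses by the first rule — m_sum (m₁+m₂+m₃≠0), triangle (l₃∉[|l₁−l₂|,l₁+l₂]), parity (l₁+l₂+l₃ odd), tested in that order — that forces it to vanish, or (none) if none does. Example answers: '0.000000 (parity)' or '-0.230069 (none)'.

0.210261 (none)

m-sum 0 ✓  L=8 even ✓  0≤2≤6 ✓
Π(2lᵢ+1) = 7×7×5 = 245
triangle coeff Δ(3,3,2) = 1/3780
Σ_t [1,3]: t=1:−1/24 t=2:+1/4 t=3:−1/24 = 1/6
(3j)²=4/105 [(3 3 2; 0 0 0)], sign=+1
Σ_t [0,0]: t=0:+1/96 = 1/96
(3j)²=5/84 [(3 3 2; 3 -3 0)], sign=+1
⇒ 4πI² = 5/9
I = (+1)√(5/9/(4π)) = 0.21026104
No selection rule forces the value: the integral is nonzero (none).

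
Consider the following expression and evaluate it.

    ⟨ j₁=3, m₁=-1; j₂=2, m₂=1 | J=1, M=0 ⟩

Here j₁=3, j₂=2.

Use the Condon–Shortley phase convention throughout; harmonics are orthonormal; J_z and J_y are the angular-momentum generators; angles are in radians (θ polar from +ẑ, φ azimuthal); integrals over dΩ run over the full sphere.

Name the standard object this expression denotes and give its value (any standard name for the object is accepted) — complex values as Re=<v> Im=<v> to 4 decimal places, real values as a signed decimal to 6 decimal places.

Clebsch–Gordan coefficient, −√(8/35) ≈ -0.478091

This is a Clebsch–Gordan (vector-coupling) coefficient.
triangle: 4!·2!·0!/7! = 48/5040
(j±m)!: 2!·4!·3!·1!·1!·1! = 288
prefactor² = (2J+1)·Δ·N² = 288/35
  k=3: −1/(3!·1!·1!·0!·1!·0!) = -1/6
Σ = -1/6  ⇒  CG² = 288/35·(-1/6)² = 8/35
CG = −√(8/35) = -0.478091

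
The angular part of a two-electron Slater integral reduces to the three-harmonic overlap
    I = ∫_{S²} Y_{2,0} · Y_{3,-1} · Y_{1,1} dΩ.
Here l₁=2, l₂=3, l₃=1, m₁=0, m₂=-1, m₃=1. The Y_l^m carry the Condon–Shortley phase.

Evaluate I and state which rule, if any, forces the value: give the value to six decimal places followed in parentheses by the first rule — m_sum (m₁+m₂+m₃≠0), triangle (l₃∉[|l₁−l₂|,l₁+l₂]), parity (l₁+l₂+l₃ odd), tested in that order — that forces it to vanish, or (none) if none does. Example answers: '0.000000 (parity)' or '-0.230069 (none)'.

-0.202301 (none)

m-sum 0 ✓  L=6 even ✓  1≤1≤5 ✓
Π(2lᵢ+1) = 5×7×3 = 105
triangle coeff Δ(2,3,1) = 1/105
Σ_t [2,2]: t=2:+1/4 = 1/4
(3j)²=3/35 [(2 3 1; 0 0 0)], sign=-1
Σ_t [2,2]: t=2:+1/8 = 1/8
(3j)²=2/35 [(2 3 1; 0 -1 1)], sign=+1
⇒ 4πI² = 18/35
I = (-1)√(18/35/(4π)) = -0.20230066
No selection rule forces the value: the integral is nonzero (none).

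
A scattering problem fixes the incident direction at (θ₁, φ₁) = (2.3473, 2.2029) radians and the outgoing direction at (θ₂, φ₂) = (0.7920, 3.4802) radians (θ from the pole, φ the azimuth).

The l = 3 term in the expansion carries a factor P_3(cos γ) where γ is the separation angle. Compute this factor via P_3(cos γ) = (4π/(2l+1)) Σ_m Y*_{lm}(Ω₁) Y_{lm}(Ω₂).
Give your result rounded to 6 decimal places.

Summing Y*_{l m}(θ₁,φ₁)·Y_{l m}(θ₂,φ₂) over m ∈ [−3, 3]; prefactor 4π/(2·3+1) = 1.795196:
  [-3]  conj(Y_{3,-3})(Ω₁) = +0.143510+0.048438i ; Y_{3,-3}(Ω₂) = -0.079271+0.127863i ; Δ = -0.017570+0.014510i
  [-2]  conj(Y_{3,-2})(Ω₁) = +0.110000+0.347473i ; Y_{3,-2}(Ω₂) = +0.283417-0.227886i ; Δ = +0.110360+0.073412i
  [-1]  conj(Y_{3,-1})(Ω₁) = -0.198268+0.270731i ; Y_{3,-1}(Ω₂) = -0.318286+0.112091i ; Δ = +0.032759-0.108394i
  [+0]  conj(Y_{3,0})(Ω₁) = +0.142389-0.000000i ; Y_{3,0}(Ω₂) = -0.139716+0.000000i ; Δ = -0.019894+0.000000i
  [+1]  conj(Y_{3,1})(Ω₁) = +0.198268+0.270731i ; Y_{3,1}(Ω₂) = +0.318286+0.112091i ; Δ = +0.032759+0.108394i
  [+2]  conj(Y_{3,2})(Ω₁) = +0.110000-0.347473i ; Y_{3,2}(Ω₂) = +0.283417+0.227886i ; Δ = +0.110360-0.073412i
  [+3]  conj(Y_{3,3})(Ω₁) = -0.143510+0.048438i ; Y_{3,3}(Ω₂) = +0.079271+0.127863i ; Δ = -0.017570-0.014510i
Σ over m = +0.231205-0.000000i; ×(4π/7) → +0.415059-0.000000i. Real part: 0.415059

0.415059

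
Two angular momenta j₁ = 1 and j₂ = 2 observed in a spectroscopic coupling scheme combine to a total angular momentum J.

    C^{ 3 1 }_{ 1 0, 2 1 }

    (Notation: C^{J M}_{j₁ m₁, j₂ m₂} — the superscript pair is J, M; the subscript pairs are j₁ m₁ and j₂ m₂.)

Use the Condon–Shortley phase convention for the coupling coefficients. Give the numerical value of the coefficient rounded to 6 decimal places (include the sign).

√[7·0!2!4!/7! · 1!1!3!1!4!2!] = √(96/5)
  +(−1)^0/∏(0,0,1,3,1,1)! = 1/6  (running 1/6)
⟨..|..⟩ = √(96/5)·(1/6) = +0.730297

+√(8/15) ≈ +0.730297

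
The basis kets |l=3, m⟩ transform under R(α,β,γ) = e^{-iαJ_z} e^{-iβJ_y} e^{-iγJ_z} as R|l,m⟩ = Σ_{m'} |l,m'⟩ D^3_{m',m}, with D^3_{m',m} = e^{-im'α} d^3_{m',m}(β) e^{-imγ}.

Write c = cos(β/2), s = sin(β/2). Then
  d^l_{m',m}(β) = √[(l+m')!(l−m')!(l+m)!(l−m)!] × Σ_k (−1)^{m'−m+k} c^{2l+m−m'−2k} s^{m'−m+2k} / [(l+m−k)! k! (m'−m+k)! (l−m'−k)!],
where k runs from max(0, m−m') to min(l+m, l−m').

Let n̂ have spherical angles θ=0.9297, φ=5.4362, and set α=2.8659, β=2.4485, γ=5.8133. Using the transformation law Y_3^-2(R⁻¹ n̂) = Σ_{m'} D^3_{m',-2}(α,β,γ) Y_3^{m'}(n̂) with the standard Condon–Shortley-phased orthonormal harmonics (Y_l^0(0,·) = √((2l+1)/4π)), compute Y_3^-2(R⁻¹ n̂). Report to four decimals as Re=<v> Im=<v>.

Re=0.1778 Im=-0.0608

Need the full column D^3_{m',-2} for m'=−3..3 at α=2.8659, β=2.4485, γ=5.8133.
cos(β/2)=0.339651, sin(β/2)=0.940551
d^3_{-3,-2}: single k=1 term ⇒ +0.010414;  D = +0.002029+0.010215i
d^3_{-2,-2}: k∈[0..1] ⇒ +0.001535 -0.058867 = -0.057331;  D = -0.004561+0.057150i
d^3_{-1,-2}: k∈[0..1] ⇒ -0.013445 +0.206195 = +0.192750;  D = -0.067058+0.180709i
d^3_{0,-2}: k∈[0..1] ⇒ +0.064485 -0.494490 = -0.430005;  D = -0.253692+0.347196i
d^3_{1,-2}: k∈[0..1] ⇒ -0.206195 +0.790581 = +0.584386;  D = -0.460195+0.360176i
d^3_{2,-2}: k∈[0..1] ⇒ +0.451406 -0.692301 = -0.240895;  D = -0.222954+0.091226i
d^3_{3,-2}: single k=0 term ⇒ -0.612381;  D = +0.608497-0.068865i
Y_3^{m'}(θ=0.9297,φ=5.4362) and Σ D·Y over m':
  (+0.0020+0.0102i)·(-0.1772+0.1214i)  (-0.0046+0.0571i)·(-0.0482+0.3896i)  (-0.0671+0.1807i)·(+0.1352+0.1530i)  (-0.2537+0.3472i)·(-0.2704+0.0000i)  (-0.4602+0.3602i)·(-0.1352+0.1530i)  (-0.2230+0.0912i)·(-0.0482-0.3896i)  (+0.6085-0.0689i)·(+0.1772+0.1214i)
Y_3^-2(R⁻¹ n̂) = +0.177828-0.060804i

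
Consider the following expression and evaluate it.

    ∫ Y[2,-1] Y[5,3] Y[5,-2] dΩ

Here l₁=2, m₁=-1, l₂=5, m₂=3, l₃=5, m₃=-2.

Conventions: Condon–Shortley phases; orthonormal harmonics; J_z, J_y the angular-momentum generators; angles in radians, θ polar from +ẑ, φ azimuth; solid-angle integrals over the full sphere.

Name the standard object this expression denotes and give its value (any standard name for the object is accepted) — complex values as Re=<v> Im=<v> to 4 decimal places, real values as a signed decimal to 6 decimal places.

Gaunt coefficient, -0.161739

This is a Gaunt coefficient — the integral of a triple product of spherical harmonics over the sphere.
Checks pass: Σm=0; 12 even; l₃=5∈[3,7].
(2·2+1)(2·5+1)(2·5+1) = 605
Δ: 2! 2! 8! / 13! → 1/38610
sum: t=0:+1/2880 t=1:−1/576 t=2:+1/2880 = -1/960
3j²(2 5 5; 0 0 0) = Δ·Π!·Σ² = 10/429  (sign +1)
sum: t=1:−1/10080 t=2:+1/2880 = 1/4032
3j²(2 5 5; -1 3 -2) = Δ·Π!·Σ² = 10/429  (sign -1)
combine: 4πI² = 605·10/429·10/429 = 500/1521
take √, sign -1: I = -0.16173926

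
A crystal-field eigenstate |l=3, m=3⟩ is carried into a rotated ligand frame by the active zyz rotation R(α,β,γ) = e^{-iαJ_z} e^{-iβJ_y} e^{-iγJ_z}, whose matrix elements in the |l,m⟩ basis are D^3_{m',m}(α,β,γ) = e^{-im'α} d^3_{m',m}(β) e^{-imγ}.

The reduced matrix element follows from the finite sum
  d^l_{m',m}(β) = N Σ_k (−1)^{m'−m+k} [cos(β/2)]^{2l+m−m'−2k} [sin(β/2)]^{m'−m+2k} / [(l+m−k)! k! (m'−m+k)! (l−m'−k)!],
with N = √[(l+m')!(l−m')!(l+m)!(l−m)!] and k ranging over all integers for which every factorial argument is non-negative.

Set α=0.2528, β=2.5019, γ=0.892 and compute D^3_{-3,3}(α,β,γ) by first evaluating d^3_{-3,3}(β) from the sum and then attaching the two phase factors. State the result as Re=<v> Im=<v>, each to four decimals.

Re=-0.2487 Im=-0.6882

Split into d^3_{-3,3}(β=2.5019) × two z-phases.
Half-angle: c=0.314421, s=0.949284. N=√(1·720·720·1)=720.000000
Admissible k: 6..6 (factorial args all ≥0)
  k=6: (−1)^0·720.0000/(720)·0.3144^0·0.9493^6 = +0.731773
d^3_{-3,3}(2.5019) = +0.731773
D = (+0.725937+0.687761i)·(+0.731773)·(-0.893556-0.448952i) = -0.248725-0.688206i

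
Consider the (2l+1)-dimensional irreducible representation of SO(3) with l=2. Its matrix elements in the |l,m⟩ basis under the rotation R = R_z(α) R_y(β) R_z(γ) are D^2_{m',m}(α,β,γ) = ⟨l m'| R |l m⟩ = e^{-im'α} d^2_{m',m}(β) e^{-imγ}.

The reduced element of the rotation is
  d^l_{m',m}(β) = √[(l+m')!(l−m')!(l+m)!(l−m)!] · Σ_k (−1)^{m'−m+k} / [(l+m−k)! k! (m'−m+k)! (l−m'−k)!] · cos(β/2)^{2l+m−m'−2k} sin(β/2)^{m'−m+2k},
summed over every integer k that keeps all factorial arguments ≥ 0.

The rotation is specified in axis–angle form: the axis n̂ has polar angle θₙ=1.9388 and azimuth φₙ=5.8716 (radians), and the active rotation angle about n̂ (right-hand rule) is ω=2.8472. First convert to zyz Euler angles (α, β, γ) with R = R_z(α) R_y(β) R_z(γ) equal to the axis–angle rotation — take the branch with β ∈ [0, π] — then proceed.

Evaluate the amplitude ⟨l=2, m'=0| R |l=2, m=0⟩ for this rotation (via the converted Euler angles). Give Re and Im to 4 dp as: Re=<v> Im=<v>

Axis–angle → zyz. n̂ = (sinθₙcosφₙ, sinθₙsinφₙ, cosθₙ) = (+0.855127, -0.373277, -0.359753), ω = 2.8472.
R = I cosω + sinω [n̂]ₓ + (1−cosω) n̂n̂ᵀ gives
  R = [+0.474045, -0.520281, -0.710344; -0.729052, -0.684301, +0.014676; -0.493725, +0.510921, -0.703701]
β = atan2(√(R₁₃²+R₂₃²), R₃₃) = 2.351390; α = atan2(R₂₃, R₁₃) mod 2π = 3.120935; γ = atan2(R₃₂, −R₃₁) mod 2π = 0.802513
D^2_{0,0}(3.1209,2.3514,0.8025) = e^{-i·0·3.1209}·d^2_{0,0}(2.3514)·e^{-i·0·0.8025}. Compute d first:
With c≡cos(β/2)=0.384902 and s≡sin(β/2)=0.922958, N=[2·2·2·2]^{1/2}=4.000000
The bounds max(0,m−m')=0 and min(l+m,l−m')=2 give 3 terms
  k=0: (−1)^0·4.0000/(4)·0.3849^4·0.9230^0 = +0.021948
  k=1: (−1)^1·4.0000/(1)·0.3849^2·0.9230^2 = -0.504804
  k=2: (−1)^2·4.0000/(4)·0.3849^0·0.9230^4 = +0.725650
d^2_{0,0}(2.3514) = +0.021948 -0.504804 +0.725650 = +0.242793
D = (+1.000000+0.000000i)·(+0.242793)·(+1.000000+0.000000i) = +0.242793+0.000000i

Re=0.2428 Im=0.0000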